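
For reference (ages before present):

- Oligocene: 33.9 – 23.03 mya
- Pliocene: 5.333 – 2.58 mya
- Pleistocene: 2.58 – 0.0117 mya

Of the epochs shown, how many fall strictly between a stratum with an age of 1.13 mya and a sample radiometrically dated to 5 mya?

The older date is 5 Ma and the younger is 1.13 Ma.
No epoch both begins after 5 Ma and ends before 1.13 Ma, so the count is 0.

0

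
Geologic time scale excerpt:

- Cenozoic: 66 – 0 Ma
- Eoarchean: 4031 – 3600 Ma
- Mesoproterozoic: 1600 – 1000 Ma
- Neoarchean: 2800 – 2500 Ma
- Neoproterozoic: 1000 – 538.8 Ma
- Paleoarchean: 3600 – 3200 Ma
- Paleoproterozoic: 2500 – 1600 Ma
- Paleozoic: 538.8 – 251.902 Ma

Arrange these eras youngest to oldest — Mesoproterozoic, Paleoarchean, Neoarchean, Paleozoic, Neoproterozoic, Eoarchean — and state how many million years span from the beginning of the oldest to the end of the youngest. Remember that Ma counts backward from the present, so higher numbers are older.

Paleozoic, Neoproterozoic, Mesoproterozoic, Neoarchean, Paleoarchean, Eoarchean; total span 3779.098 Myr

Start ages (Ma): Eoarchean 4031, Paleoarchean 3600, Neoarchean 2800, Mesoproterozoic 1600, Neoproterozoic 1000, Paleozoic 538.8.
Ordered youngest to oldest: Paleozoic, Neoproterozoic, Mesoproterozoic, Neoarchean, Paleoarchean, Eoarchean.
Span = 4031 − 251.902 = 3779.098 Myr.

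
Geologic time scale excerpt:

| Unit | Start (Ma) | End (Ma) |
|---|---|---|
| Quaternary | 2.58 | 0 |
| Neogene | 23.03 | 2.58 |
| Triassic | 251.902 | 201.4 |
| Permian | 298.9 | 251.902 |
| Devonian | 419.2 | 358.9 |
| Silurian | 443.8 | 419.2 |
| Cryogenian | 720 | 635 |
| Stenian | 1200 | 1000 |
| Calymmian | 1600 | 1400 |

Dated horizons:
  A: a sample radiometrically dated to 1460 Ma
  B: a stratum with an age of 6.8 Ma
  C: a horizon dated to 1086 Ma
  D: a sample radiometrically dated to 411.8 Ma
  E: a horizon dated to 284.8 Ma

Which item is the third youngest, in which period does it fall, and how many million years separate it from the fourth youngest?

D, in the Devonian; 674.2 million years to C

Smaller Ma means younger, so youngest first: B 6.8 < E 284.8 < D 411.8 < C 1086 < A 1460.
Counting 3 along gives D (411.8 Ma); the excerpt puts that inside the Devonian, 419.2–358.9 Ma.
Next in line is C (1086 Ma), and 1086 − 411.8 = 674.2 Myr.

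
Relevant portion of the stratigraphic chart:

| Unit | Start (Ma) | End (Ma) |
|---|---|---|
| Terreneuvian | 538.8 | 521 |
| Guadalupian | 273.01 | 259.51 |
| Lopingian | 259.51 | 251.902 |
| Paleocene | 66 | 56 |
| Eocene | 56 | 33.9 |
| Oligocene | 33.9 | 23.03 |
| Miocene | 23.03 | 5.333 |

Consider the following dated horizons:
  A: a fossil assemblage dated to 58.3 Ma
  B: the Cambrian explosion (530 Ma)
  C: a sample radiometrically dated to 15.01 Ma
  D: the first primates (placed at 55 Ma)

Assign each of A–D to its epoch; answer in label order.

Match each age against the start–end ranges in the excerpt: A = 58.3 Ma → Paleocene (66–56); B = 530 Ma → Terreneuvian (538.8–521); C = 15.01 Ma → Miocene (23.03–5.333); D = 55 Ma → Eocene (56–33.9).

A — Paleocene; B — Terreneuvian; C — Miocene; D — Eocene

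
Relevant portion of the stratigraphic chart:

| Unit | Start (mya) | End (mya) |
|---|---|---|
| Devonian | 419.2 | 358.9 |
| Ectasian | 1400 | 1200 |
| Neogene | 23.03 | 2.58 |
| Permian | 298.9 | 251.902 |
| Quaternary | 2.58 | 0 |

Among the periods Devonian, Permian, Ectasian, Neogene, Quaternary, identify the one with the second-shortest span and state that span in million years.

Neogene, 20.45 million years

Durations: Devonian 60.3; Permian 46.998; Ectasian 200; Neogene 20.45; Quaternary 2.58 Myr.
Sorted shortest-first: Quaternary (2.58), Neogene (20.45), Permian (46.998), Devonian (60.3), Ectasian (200).
The second shortest is Neogene at 20.45 Myr.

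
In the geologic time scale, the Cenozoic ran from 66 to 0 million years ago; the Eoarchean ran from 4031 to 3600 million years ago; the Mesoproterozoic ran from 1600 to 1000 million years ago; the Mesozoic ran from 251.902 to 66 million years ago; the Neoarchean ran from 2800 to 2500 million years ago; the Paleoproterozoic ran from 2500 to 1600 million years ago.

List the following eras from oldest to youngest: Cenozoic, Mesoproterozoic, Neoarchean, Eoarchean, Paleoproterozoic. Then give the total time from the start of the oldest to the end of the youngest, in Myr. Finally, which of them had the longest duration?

Start ages (Ma): Eoarchean 4031, Neoarchean 2800, Paleoproterozoic 2500, Mesoproterozoic 1600, Cenozoic 66.
Ordered oldest to youngest: Eoarchean, Neoarchean, Paleoproterozoic, Mesoproterozoic, Cenozoic.
Span = 4031 − 0 = 4031 Myr.
Durations: Cenozoic 66, Mesoproterozoic 600, Eoarchean 431, Neoarchean 300, Paleoproterozoic 900 → longest is Paleoproterozoic (900 Myr).

Eoarchean, Neoarchean, Paleoproterozoic, Mesoproterozoic, Cenozoic; total span 4031 Myr; longest is Paleoproterozoic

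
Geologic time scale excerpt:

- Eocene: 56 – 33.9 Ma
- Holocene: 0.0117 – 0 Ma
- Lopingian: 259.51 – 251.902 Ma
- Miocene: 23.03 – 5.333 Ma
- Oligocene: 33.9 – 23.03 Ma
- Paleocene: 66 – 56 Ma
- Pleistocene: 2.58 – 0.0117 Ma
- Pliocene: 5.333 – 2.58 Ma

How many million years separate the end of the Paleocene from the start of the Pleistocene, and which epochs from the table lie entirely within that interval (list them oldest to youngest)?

53.42 million years; Eocene, Oligocene, Miocene, Pliocene

The Paleocene closes at 56 Ma and the Pleistocene opens at 2.58 Ma, so the interval is 56 − 2.58 = 53.42 Myr.
An epoch fits inside if it starts at or after 56 Ma and ends at or before 2.58 Ma; oldest first that gives Eocene, Oligocene, Miocene, Pliocene.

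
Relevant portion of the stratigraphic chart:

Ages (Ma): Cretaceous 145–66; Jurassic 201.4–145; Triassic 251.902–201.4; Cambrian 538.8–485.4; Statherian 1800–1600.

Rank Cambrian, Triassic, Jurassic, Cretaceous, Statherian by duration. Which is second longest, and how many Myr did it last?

Cretaceous, 79 million years

Start − end for each: Cambrian 538.8 − 485.4 = 53.4; Triassic 251.902 − 201.4 = 50.502; Jurassic 201.4 − 145 = 56.4; Cretaceous 145 − 66 = 79; Statherian 1800 − 1600 = 200.
Ranking these from longest: Statherian > Cretaceous > Jurassic > Cambrian > Triassic.
Position 2 in that ranking is Cretaceous, which lasted 79 Myr.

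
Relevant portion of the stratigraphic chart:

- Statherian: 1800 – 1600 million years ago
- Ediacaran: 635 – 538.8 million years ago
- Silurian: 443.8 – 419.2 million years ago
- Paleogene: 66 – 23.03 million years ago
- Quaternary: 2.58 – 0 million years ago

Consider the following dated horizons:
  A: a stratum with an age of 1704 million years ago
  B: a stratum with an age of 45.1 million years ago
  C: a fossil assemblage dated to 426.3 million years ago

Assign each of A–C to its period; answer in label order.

Match each age against the start–end ranges in the excerpt: A = 1704 Ma → Statherian (1800–1600); B = 45.1 Ma → Paleogene (66–23.03); C = 426.3 Ma → Silurian (443.8–419.2).

A — Statherian; B — Paleogene; C — Silurian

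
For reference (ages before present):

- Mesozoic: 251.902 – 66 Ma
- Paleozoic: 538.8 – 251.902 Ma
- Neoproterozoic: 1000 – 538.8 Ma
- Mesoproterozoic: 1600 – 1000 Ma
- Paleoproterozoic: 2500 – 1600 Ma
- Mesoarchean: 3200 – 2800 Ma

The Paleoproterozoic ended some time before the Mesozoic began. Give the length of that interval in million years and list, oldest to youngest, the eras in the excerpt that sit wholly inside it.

1348.098 million years; Mesoproterozoic, Neoproterozoic, Paleozoic

The Paleoproterozoic closes at 1600 Ma and the Mesozoic opens at 251.902 Ma, so the interval is 1600 − 251.902 = 1348.098 Myr.
An era fits inside if it starts at or after 1600 Ma and ends at or before 251.902 Ma; oldest first that gives Mesoproterozoic, Neoproterozoic, Paleozoic.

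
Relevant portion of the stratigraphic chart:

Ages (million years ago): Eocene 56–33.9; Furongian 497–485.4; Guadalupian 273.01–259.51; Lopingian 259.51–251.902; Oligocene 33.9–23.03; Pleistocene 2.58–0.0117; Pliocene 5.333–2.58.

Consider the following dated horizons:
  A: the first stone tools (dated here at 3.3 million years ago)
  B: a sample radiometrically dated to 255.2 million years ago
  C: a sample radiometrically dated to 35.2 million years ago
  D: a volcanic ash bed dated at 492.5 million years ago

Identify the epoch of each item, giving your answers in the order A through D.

A — Pliocene; B — Lopingian; C — Eocene; D — Furongian

A: 3.3 Ma lies in 5.333–2.58 Ma, so Pliocene.
B: 255.2 Ma lies in 259.51–251.902 Ma, so Lopingian.
C: 35.2 Ma lies in 56–33.9 Ma, so Eocene.
D: 492.5 Ma lies in 497–485.4 Ma, so Furongian.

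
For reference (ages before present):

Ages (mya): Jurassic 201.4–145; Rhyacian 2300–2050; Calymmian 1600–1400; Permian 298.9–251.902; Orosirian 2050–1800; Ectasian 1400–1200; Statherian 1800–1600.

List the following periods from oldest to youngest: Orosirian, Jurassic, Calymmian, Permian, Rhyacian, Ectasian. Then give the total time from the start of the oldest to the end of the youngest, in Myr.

From the excerpt: Orosirian 2050–1800; Jurassic 201.4–145; Calymmian 1600–1400; Permian 298.9–251.902; Rhyacian 2300–2050; Ectasian 1400–1200 (Ma).
Larger Ma is earlier, so the oldest is Rhyacian and the youngest is Jurassic; oldest to youngest: Rhyacian, Orosirian, Calymmian, Ectasian, Permian, Jurassic.
Oldest start 2300 minus youngest end 145 gives 2155 Myr overall.

Rhyacian → Orosirian → Calymmian → Ectasian → Permian → Jurassic; total span 2155 Myr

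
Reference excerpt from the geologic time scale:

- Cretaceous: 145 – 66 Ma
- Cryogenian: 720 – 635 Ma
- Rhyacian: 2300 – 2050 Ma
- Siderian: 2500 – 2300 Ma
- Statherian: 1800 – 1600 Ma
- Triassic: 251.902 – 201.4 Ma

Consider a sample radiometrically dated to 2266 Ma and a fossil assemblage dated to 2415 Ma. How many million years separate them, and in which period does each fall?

149 million years apart; the first in the Rhyacian, the second in the Siderian

Elapsed time: 2415 − 2266 = 149 Myr.
2266 Ma lies within 2300–2050 Ma: Rhyacian.
2415 Ma lies within 2500–2300 Ma: Siderian.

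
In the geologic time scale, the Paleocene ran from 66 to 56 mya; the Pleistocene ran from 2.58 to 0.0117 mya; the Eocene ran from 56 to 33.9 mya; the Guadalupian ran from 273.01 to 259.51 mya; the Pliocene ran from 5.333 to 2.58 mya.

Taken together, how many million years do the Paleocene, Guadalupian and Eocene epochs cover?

Duration is start − end for each: (66 − 56) + (273.01 − 259.51) + (56 − 33.9).
That is 10 + 13.5 + 22.1, which totals 45.6 million years.

45.6 million years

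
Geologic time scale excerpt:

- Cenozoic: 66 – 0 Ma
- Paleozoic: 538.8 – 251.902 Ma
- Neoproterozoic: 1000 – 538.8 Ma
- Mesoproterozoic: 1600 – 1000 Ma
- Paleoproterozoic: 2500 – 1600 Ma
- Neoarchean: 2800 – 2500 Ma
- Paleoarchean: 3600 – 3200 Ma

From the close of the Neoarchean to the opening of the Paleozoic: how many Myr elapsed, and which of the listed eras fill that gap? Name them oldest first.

The Neoarchean closes at 2500 Ma and the Paleozoic opens at 538.8 Ma, so the interval is 2500 − 538.8 = 1961.2 Myr.
An era fits inside if it starts at or after 2500 Ma and ends at or before 538.8 Ma; oldest first that gives Paleoproterozoic, Mesoproterozoic, Neoproterozoic.

1961.2 million years; Paleoproterozoic, Mesoproterozoic, Neoproterozoic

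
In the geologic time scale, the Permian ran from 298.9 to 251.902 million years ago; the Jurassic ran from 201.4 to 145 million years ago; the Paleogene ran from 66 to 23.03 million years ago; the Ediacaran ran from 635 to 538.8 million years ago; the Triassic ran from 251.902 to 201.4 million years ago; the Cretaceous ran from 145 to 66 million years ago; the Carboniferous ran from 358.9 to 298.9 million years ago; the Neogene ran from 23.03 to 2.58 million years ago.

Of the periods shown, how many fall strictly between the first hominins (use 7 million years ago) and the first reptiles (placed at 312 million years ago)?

The older date is 312 Ma and the younger is 7 Ma.
Periods with start < 312 and end > 7 Ma: Permian (298.9–251.902), Triassic (251.902–201.4), Jurassic (201.4–145), Cretaceous (145–66), Paleogene (66–23.03).
That is 5 complete periods.

5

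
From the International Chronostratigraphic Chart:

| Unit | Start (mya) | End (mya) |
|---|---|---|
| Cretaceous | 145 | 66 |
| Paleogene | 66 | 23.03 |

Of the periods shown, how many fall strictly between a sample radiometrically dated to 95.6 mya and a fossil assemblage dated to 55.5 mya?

The older date is 95.6 Ma and the younger is 55.5 Ma.
No period both begins after 95.6 Ma and ends before 55.5 Ma, so the count is 0.

0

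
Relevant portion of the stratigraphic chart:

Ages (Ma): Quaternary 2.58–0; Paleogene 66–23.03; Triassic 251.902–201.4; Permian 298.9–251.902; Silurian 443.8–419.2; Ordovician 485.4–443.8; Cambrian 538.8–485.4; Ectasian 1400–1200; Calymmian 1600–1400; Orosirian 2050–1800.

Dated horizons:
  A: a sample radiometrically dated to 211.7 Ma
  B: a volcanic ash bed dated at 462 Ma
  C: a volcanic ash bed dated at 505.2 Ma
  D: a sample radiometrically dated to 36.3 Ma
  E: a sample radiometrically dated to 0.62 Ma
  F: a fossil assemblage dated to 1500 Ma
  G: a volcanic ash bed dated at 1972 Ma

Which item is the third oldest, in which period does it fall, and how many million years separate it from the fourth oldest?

Sorted oldest-first by Ma: G (1972), F (1500), C (505.2), B (462), A (211.7), D (36.3), E (0.62).
The third oldest is C at 505.2 Ma, which lies in 538.8–485.4 Ma: the Cambrian.
The fourth oldest is B at 462 Ma; separation = |505.2 − 462| = 43.2 Myr.

C, in the Cambrian; 43.2 million years to B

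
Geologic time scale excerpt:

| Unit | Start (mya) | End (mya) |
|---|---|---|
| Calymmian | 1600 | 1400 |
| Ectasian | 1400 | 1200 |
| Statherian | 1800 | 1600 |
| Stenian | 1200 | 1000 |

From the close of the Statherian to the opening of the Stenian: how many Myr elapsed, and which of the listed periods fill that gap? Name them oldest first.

400 million years; Calymmian, Ectasian

The Statherian closes at 1600 Ma and the Stenian opens at 1200 Ma, so the interval is 1600 − 1200 = 400 Myr.
A period fits inside if it starts at or after 1600 Ma and ends at or before 1200 Ma; oldest first that gives Calymmian, Ectasian.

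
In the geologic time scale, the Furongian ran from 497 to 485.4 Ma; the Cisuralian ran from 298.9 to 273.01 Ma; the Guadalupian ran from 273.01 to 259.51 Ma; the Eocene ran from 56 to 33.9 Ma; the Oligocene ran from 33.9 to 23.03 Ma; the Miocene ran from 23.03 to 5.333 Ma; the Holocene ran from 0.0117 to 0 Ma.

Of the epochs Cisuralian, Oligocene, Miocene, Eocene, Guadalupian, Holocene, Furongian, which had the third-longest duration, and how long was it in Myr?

Miocene, 17.697 million years

Durations: Cisuralian 25.89; Oligocene 10.87; Miocene 17.697; Eocene 22.1; Guadalupian 13.5; Holocene 0.0117; Furongian 11.6 Myr.
Sorted longest-first: Cisuralian (25.89), Eocene (22.1), Miocene (17.697), Guadalupian (13.5), Furongian (11.6), Oligocene (10.87), Holocene (0.0117).
The third longest is Miocene at 17.697 Myr.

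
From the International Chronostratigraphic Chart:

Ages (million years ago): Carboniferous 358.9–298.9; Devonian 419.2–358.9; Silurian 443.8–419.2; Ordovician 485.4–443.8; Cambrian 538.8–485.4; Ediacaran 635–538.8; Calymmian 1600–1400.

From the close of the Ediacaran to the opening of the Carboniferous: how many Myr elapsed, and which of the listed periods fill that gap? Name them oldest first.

179.9 million years; Cambrian, Ordovician, Silurian, Devonian

End of Ediacaran = 538.8 Ma; start of Carboniferous = 358.9 Ma.
Gap = 538.8 − 358.9 = 179.9 Myr.
Periods wholly inside 538.8–358.9 Ma: Cambrian (538.8–485.4), Ordovician (485.4–443.8), Silurian (443.8–419.2), Devonian (419.2–358.9).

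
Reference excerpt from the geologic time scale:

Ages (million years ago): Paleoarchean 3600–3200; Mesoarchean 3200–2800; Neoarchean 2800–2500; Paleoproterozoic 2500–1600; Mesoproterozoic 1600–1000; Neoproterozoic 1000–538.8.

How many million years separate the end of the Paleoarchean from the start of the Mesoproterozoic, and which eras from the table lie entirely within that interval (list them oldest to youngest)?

1600 million years; Mesoarchean, Neoarchean, Paleoproterozoic

End of Paleoarchean = 3200 Ma; start of Mesoproterozoic = 1600 Ma.
Gap = 3200 − 1600 = 1600 Myr.
Eras wholly inside 3200–1600 Ma: Mesoarchean (3200–2800), Neoarchean (2800–2500), Paleoproterozoic (2500–1600).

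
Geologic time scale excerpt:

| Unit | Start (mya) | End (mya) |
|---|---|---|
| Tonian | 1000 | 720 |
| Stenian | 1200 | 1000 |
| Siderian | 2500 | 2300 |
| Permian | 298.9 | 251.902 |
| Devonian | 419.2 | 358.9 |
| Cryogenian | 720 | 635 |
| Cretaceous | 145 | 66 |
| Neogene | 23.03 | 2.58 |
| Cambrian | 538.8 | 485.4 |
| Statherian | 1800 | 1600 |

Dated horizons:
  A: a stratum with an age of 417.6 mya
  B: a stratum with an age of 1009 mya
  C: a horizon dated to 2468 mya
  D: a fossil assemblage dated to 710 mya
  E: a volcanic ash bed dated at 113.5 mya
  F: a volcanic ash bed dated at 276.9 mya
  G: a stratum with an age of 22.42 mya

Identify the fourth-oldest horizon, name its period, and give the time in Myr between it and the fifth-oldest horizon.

Larger Ma means older, so oldest first: C 2468 > B 1009 > D 710 > A 417.6 > F 276.9 > E 113.5 > G 22.42.
Counting 4 along gives A (417.6 Ma); the excerpt puts that inside the Devonian, 419.2–358.9 Ma.
Next in line is F (276.9 Ma), and 417.6 − 276.9 = 140.7 Myr.

A, in the Devonian; 140.7 million years to F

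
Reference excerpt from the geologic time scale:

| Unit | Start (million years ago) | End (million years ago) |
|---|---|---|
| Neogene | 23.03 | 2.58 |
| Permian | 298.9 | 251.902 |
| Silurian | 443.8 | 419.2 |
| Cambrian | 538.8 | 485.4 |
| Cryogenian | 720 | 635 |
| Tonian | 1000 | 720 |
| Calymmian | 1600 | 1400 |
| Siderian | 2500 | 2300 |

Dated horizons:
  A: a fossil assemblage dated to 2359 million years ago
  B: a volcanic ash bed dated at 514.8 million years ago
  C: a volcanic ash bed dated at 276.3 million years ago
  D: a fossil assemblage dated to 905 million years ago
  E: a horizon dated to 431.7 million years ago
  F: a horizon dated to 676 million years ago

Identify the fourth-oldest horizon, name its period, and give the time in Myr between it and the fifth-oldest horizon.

Larger Ma means older, so oldest first: A 2359 > D 905 > F 676 > B 514.8 > E 431.7 > C 276.3.
Counting 4 along gives B (514.8 Ma); the excerpt puts that inside the Cambrian, 538.8–485.4 Ma.
Next in line is E (431.7 Ma), and 514.8 − 431.7 = 83.1 Myr.

B, in the Cambrian; 83.1 million years to E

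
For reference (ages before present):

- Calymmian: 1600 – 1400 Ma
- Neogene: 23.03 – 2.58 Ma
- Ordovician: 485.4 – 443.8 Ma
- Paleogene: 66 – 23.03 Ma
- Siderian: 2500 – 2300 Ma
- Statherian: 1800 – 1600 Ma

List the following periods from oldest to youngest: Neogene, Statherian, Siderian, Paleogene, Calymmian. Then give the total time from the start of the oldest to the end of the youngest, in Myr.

Start ages (Ma): Siderian 2500, Statherian 1800, Calymmian 1600, Paleogene 66, Neogene 23.03.
Ordered oldest to youngest: Siderian, Statherian, Calymmian, Paleogene, Neogene.
Span = 2500 − 2.58 = 2497.42 Myr.

Siderian → Statherian → Calymmian → Paleogene → Neogene; total span 2497.42 Myr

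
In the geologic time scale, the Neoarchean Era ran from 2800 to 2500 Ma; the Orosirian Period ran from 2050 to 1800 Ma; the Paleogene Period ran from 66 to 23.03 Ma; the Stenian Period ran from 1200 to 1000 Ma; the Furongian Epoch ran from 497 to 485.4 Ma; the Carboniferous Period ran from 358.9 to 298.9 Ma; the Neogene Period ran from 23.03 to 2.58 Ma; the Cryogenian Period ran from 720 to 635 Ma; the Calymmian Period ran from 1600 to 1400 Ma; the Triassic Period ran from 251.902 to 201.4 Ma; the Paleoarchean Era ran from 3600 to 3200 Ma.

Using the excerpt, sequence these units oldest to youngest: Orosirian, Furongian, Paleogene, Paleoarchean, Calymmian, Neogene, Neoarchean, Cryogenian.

Paleoarchean → Neoarchean → Orosirian → Calymmian → Cryogenian → Furongian → Paleogene → Neogene

The oldest of these is Paleoarchean (starts 3600 Ma) and the youngest is Neogene (ends 2.58 Ma).
In between, by decreasing start age: Neoarchean (2800), Orosirian (2050), Calymmian (1600), Cryogenian (720), Furongian (497), Paleogene (66).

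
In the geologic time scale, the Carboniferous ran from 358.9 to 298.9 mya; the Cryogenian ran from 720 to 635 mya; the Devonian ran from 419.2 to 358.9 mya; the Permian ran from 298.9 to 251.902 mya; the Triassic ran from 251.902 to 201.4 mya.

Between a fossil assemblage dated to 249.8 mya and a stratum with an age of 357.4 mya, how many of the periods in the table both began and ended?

357.4 Ma sits inside the Carboniferous (358.9–298.9) and 249.8 Ma inside the Triassic (251.902–201.4); neither of those is wholly between the two dates.
The listed periods lying completely between them are Permian — 1 in all.

1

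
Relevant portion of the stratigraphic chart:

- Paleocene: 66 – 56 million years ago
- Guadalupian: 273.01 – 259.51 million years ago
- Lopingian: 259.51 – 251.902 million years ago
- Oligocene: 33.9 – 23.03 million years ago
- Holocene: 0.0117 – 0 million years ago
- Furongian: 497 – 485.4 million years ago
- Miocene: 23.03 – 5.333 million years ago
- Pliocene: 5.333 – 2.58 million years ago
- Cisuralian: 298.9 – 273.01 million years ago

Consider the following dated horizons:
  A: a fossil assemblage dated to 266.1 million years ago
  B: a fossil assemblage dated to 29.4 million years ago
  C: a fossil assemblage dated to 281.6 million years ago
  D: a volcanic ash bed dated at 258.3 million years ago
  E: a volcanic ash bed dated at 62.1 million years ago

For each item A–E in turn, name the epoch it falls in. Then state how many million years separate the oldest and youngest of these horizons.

Match each age against the start–end ranges in the excerpt: A = 266.1 Ma → Guadalupian (273.01–259.51); B = 29.4 Ma → Oligocene (33.9–23.03); C = 281.6 Ma → Cisuralian (298.9–273.01); D = 258.3 Ma → Lopingian (259.51–251.902); E = 62.1 Ma → Paleocene (66–56).
The largest age is 281.6 Ma and the smallest is 29.4 Ma; their difference is 252.2 Myr.

A — Guadalupian; B — Oligocene; C — Cisuralian; D — Lopingian; E — Paleocene; span 252.2 million years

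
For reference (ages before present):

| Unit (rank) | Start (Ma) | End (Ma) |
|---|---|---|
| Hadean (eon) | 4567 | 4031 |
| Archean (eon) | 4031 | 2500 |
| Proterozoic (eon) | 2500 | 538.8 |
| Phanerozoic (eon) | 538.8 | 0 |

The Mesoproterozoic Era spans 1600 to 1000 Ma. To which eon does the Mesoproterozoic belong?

The Mesoproterozoic (1600–1000 Ma) lies entirely within 2500–538.8 Ma, the Proterozoic Eon.

Proterozoic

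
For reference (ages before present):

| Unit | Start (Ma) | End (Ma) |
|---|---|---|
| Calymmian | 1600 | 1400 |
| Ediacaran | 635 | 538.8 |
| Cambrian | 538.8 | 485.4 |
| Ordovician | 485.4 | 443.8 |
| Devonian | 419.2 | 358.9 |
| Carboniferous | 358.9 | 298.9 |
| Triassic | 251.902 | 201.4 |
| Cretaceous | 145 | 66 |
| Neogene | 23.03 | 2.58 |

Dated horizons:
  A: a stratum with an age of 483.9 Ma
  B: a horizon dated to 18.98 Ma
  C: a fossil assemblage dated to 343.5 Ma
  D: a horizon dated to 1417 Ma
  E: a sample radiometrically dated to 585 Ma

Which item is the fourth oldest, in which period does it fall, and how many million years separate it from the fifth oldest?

Sorted oldest-first by Ma: D (1417), E (585), A (483.9), C (343.5), B (18.98).
The fourth oldest is C at 343.5 Ma, which lies in 358.9–298.9 Ma: the Carboniferous.
The fifth oldest is B at 18.98 Ma; separation = |343.5 − 18.98| = 324.52 Myr.

C, in the Carboniferous; 324.52 million years to B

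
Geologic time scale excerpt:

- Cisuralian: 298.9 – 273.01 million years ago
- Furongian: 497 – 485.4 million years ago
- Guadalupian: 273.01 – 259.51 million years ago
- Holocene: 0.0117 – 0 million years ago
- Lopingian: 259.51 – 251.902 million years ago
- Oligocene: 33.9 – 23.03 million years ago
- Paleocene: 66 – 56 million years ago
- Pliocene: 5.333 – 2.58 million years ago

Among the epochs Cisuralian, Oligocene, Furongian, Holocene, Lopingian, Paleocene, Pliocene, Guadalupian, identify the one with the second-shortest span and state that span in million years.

Start − end for each: Cisuralian 298.9 − 273.01 = 25.89; Oligocene 33.9 − 23.03 = 10.87; Furongian 497 − 485.4 = 11.6; Holocene 0.0117 − 0 = 0.0117; Lopingian 259.51 − 251.902 = 7.608; Paleocene 66 − 56 = 10; Pliocene 5.333 − 2.58 = 2.753; Guadalupian 273.01 − 259.51 = 13.5.
Ranking these from shortest: Holocene < Pliocene < Lopingian < Paleocene < Oligocene < Furongian < Guadalupian < Cisuralian.
Position 2 in that ranking is Pliocene, which lasted 2.753 Myr.

Pliocene, 2.753 million years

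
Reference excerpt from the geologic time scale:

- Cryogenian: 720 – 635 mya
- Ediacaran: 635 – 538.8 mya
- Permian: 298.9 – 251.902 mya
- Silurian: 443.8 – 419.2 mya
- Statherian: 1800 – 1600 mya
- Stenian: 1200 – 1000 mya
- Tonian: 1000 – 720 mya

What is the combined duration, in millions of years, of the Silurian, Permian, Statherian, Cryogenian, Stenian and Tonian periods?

Each duration: Silurian = 24.6; Permian = 46.998; Statherian = 200; Cryogenian = 85; Stenian = 200; Tonian = 280.
Sum: 24.6 + 46.998 + 200 + 85 + 200 + 280 = 836.598 Myr.

836.598 million years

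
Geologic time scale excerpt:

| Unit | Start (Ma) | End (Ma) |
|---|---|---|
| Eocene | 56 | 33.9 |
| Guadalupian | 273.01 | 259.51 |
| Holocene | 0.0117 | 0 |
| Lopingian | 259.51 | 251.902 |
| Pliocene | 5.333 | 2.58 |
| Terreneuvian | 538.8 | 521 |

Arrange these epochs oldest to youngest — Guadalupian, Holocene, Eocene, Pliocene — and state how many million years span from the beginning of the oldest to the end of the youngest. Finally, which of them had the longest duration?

Guadalupian, Eocene, Pliocene, Holocene; total span 273.01 Myr; longest is Eocene

Start ages (Ma): Guadalupian 273.01, Eocene 56, Pliocene 5.333, Holocene 0.0117.
Ordered oldest to youngest: Guadalupian, Eocene, Pliocene, Holocene.
Span = 273.01 − 0 = 273.01 Myr.
Durations: Eocene 22.1, Pliocene 2.753, Holocene 0.0117, Guadalupian 13.5 → longest is Eocene (22.1 Myr).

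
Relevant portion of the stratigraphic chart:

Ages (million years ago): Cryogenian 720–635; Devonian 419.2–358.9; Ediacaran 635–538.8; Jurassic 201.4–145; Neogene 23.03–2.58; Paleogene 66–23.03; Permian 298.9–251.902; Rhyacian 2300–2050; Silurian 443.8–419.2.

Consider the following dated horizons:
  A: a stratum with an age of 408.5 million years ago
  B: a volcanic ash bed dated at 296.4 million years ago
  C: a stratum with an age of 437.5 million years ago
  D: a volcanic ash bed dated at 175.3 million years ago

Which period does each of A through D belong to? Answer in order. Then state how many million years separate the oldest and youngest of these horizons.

A — Devonian; B — Permian; C — Silurian; D — Jurassic; span 262.2 million years

A: 408.5 Ma lies in 419.2–358.9 Ma, so Devonian.
B: 296.4 Ma lies in 298.9–251.902 Ma, so Permian.
C: 437.5 Ma lies in 443.8–419.2 Ma, so Silurian.
D: 175.3 Ma lies in 201.4–145 Ma, so Jurassic.
Oldest = 437.5 Ma, youngest = 175.3 Ma → span 262.2 Myr.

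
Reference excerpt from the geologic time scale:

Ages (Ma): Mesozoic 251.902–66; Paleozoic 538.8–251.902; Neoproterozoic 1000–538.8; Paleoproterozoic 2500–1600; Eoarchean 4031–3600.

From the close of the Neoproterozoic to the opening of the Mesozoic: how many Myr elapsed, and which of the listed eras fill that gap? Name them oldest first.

286.898 million years; Paleozoic

End of Neoproterozoic = 538.8 Ma; start of Mesozoic = 251.902 Ma.
Gap = 538.8 − 251.902 = 286.898 Myr.
Eras wholly inside 538.8–251.902 Ma: Paleozoic (538.8–251.902).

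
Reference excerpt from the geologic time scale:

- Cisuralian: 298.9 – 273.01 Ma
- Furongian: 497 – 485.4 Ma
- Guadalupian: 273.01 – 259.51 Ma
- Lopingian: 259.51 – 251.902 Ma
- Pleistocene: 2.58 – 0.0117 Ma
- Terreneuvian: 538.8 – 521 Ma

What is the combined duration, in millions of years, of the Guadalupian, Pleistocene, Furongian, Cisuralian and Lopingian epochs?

Each duration: Guadalupian = 13.5; Pleistocene = 2.5683; Furongian = 11.6; Cisuralian = 25.89; Lopingian = 7.608.
Sum: 13.5 + 2.5683 + 11.6 + 25.89 + 7.608 = 61.1663 Myr.

61.1663 million years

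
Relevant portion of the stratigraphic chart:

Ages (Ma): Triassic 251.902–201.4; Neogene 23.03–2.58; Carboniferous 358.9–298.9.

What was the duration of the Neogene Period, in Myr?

20.45 million years

23.03 − 2.58 = 20.45 million years.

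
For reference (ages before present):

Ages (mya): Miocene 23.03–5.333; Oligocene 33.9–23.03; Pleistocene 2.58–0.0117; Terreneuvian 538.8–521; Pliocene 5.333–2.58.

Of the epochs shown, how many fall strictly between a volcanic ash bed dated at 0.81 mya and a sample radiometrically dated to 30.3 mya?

2

30.3 Ma sits inside the Oligocene (33.9–23.03) and 0.81 Ma inside the Pleistocene (2.58–0.0117); neither of those is wholly between the two dates.
The listed epochs lying completely between them are Miocene, Pliocene — 2 in all.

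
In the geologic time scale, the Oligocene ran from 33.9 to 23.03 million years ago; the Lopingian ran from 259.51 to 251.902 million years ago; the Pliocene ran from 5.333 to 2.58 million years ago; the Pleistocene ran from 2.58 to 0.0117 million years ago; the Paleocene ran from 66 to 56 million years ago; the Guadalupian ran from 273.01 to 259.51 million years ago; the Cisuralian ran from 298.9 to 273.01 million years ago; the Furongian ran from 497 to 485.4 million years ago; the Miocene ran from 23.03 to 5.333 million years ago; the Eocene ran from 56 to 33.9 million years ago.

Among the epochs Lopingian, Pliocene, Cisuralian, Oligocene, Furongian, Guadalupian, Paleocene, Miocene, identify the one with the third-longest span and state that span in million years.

Guadalupian, 13.5 million years

Start − end for each: Lopingian 259.51 − 251.902 = 7.608; Pliocene 5.333 − 2.58 = 2.753; Cisuralian 298.9 − 273.01 = 25.89; Oligocene 33.9 − 23.03 = 10.87; Furongian 497 − 485.4 = 11.6; Guadalupian 273.01 − 259.51 = 13.5; Paleocene 66 − 56 = 10; Miocene 23.03 − 5.333 = 17.697.
Ranking these from longest: Cisuralian > Miocene > Guadalupian > Furongian > Oligocene > Paleocene > Lopingian > Pliocene.
Position 3 in that ranking is Guadalupian, which lasted 13.5 Myr.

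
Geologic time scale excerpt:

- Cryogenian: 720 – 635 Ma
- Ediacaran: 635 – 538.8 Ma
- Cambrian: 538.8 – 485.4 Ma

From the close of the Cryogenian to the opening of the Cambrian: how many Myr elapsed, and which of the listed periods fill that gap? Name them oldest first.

96.2 million years; Ediacaran

End of Cryogenian = 635 Ma; start of Cambrian = 538.8 Ma.
Gap = 635 − 538.8 = 96.2 Myr.
Periods wholly inside 635–538.8 Ma: Ediacaran (635–538.8).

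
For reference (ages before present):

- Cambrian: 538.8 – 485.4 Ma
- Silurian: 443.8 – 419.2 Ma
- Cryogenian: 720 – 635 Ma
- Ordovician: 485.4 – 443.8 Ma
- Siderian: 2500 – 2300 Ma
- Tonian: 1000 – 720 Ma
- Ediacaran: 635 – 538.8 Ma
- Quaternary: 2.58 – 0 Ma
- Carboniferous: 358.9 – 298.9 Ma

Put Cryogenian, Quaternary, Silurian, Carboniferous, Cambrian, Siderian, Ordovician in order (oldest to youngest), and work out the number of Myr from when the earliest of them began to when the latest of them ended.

Siderian → Cryogenian → Cambrian → Ordovician → Silurian → Carboniferous → Quaternary; total span 2500 Myr

From the excerpt: Cryogenian 720–635; Quaternary 2.58–0; Silurian 443.8–419.2; Carboniferous 358.9–298.9; Cambrian 538.8–485.4; Siderian 2500–2300; Ordovician 485.4–443.8 (Ma).
Larger Ma is earlier, so the oldest is Siderian and the youngest is Quaternary; oldest to youngest: Siderian, Cryogenian, Cambrian, Ordovician, Silurian, Carboniferous, Quaternary.
Oldest start 2500 minus youngest end 0 gives 2500 Myr overall.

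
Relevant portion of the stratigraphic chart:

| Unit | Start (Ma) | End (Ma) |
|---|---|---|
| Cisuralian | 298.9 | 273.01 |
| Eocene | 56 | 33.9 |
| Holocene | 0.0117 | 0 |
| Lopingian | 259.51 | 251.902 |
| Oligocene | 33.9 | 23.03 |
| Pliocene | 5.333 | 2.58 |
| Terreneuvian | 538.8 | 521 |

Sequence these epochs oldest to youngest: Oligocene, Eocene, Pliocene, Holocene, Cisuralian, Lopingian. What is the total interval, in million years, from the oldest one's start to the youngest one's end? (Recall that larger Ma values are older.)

Cisuralian, Lopingian, Eocene, Oligocene, Pliocene, Holocene; total span 298.9 Myr

Start ages (Ma): Cisuralian 298.9, Lopingian 259.51, Eocene 56, Oligocene 33.9, Pliocene 5.333, Holocene 0.0117.
Ordered oldest to youngest: Cisuralian, Lopingian, Eocene, Oligocene, Pliocene, Holocene.
Span = 298.9 − 0 = 298.9 Myr.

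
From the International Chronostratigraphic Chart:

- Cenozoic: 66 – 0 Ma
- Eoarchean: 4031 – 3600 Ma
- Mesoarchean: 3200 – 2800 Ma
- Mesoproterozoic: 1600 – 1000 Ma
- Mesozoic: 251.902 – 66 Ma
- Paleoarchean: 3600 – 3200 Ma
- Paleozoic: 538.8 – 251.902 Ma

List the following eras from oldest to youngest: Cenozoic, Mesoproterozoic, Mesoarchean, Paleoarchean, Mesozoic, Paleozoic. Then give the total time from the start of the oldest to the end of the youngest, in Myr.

Paleoarchean → Mesoarchean → Mesoproterozoic → Paleozoic → Mesozoic → Cenozoic; total span 3600 Myr

Start ages (Ma): Paleoarchean 3600, Mesoarchean 3200, Mesoproterozoic 1600, Paleozoic 538.8, Mesozoic 251.902, Cenozoic 66.
Ordered oldest to youngest: Paleoarchean, Mesoarchean, Mesoproterozoic, Paleozoic, Mesozoic, Cenozoic.
Span = 3600 − 0 = 3600 Myr.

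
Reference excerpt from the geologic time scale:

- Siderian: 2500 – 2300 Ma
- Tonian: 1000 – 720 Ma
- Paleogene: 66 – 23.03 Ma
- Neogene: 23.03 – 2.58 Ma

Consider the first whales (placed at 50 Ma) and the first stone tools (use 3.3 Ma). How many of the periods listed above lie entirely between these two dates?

The older date is 50 Ma and the younger is 3.3 Ma.
No period both begins after 50 Ma and ends before 3.3 Ma, so the count is 0.

0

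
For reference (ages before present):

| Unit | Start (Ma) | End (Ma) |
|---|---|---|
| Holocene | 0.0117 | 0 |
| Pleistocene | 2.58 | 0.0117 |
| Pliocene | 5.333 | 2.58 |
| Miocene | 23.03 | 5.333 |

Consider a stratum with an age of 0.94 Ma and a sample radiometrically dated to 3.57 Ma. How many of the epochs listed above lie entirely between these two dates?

The older date is 3.57 Ma and the younger is 0.94 Ma.
No epoch both begins after 3.57 Ma and ends before 0.94 Ma, so the count is 0.

0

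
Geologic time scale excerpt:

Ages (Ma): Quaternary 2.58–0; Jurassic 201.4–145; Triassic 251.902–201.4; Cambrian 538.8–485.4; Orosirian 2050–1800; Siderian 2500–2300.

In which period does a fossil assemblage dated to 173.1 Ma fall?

Jurassic

173.1 Ma lies between 201.4 and 145 Ma, so it falls in the Jurassic.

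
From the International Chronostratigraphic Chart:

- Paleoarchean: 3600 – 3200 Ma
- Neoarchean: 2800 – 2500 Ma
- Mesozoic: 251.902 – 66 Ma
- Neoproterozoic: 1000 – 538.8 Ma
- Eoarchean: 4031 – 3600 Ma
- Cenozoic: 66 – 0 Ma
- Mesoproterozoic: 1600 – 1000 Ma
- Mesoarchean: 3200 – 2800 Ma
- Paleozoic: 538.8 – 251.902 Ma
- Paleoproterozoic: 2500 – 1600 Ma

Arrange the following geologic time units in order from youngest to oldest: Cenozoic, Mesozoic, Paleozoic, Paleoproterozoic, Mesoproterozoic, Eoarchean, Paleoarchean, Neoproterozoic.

Cenozoic → Mesozoic → Paleozoic → Neoproterozoic → Mesoproterozoic → Paleoproterozoic → Paleoarchean → Eoarchean

The oldest of these is Eoarchean (starts 4031 Ma) and the youngest is Cenozoic (ends 0 Ma).
In between, by decreasing start age: Paleoarchean (3600), Paleoproterozoic (2500), Mesoproterozoic (1600), Neoproterozoic (1000), Paleozoic (538.8), Mesozoic (251.902).
Listing youngest first means reversing that sequence.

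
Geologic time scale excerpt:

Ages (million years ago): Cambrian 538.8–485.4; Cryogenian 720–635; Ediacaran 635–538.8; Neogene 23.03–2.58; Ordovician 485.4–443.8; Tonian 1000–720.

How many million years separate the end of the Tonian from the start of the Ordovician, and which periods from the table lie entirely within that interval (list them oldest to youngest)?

The Tonian closes at 720 Ma and the Ordovician opens at 485.4 Ma, so the interval is 720 − 485.4 = 234.6 Myr.
A period fits inside if it starts at or after 720 Ma and ends at or before 485.4 Ma; oldest first that gives Cryogenian, Ediacaran, Cambrian.

234.6 million years; Cryogenian, Ediacaran, Cambrian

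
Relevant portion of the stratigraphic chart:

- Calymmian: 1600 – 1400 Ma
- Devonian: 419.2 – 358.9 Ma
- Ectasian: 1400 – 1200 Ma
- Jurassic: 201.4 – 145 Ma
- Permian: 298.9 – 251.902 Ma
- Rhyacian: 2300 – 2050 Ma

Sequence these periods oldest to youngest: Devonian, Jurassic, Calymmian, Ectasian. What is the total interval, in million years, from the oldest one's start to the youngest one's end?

From the excerpt: Devonian 419.2–358.9; Jurassic 201.4–145; Calymmian 1600–1400; Ectasian 1400–1200 (Ma).
Larger Ma is earlier, so the oldest is Calymmian and the youngest is Jurassic; oldest to youngest: Calymmian, Ectasian, Devonian, Jurassic.
Oldest start 1600 minus youngest end 145 gives 1455 Myr overall.

Calymmian, Ectasian, Devonian, Jurassic; total span 1455 Myr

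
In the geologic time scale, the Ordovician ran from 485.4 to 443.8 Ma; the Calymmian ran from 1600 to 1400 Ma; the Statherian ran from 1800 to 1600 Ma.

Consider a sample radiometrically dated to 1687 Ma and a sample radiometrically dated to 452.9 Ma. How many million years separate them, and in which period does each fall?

Elapsed time: 1687 − 452.9 = 1234.1 Myr.
1687 Ma lies within 1800–1600 Ma: Statherian.
452.9 Ma lies within 485.4–443.8 Ma: Ordovician.

1234.1 million years apart; the first in the Statherian, the second in the Ordovician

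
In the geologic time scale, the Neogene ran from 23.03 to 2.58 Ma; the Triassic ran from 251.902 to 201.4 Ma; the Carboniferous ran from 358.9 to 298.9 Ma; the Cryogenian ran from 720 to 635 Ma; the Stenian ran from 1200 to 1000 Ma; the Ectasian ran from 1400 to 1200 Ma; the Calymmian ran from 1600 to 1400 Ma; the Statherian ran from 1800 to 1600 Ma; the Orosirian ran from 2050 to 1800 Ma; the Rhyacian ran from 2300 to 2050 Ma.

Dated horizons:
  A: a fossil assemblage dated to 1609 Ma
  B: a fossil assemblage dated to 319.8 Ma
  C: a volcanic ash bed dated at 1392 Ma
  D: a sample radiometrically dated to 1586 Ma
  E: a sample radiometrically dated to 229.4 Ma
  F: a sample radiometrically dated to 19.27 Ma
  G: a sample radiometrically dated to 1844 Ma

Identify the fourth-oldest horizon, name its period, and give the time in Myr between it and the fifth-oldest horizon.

Larger Ma means older, so oldest first: G 1844 > A 1609 > D 1586 > C 1392 > B 319.8 > E 229.4 > F 19.27.
Counting 4 along gives C (1392 Ma); the excerpt puts that inside the Ectasian, 1400–1200 Ma.
Next in line is B (319.8 Ma), and 1392 − 319.8 = 1072.2 Myr.

C, in the Ectasian; 1072.2 million years to B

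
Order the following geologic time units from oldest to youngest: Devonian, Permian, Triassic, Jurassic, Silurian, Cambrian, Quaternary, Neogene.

Group by era (each group listed oldest first) — Paleozoic: Cambrian, Silurian, Devonian, Permian; Mesozoic: Triassic, Jurassic; Cenozoic: Neogene, Quaternary. The eras run Paleozoic → Mesozoic → Cenozoic. Concatenating the groups in that era order gives oldest to youngest directly.

Cambrian → Silurian → Devonian → Permian → Triassic → Jurassic → Neogene → Quaternary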